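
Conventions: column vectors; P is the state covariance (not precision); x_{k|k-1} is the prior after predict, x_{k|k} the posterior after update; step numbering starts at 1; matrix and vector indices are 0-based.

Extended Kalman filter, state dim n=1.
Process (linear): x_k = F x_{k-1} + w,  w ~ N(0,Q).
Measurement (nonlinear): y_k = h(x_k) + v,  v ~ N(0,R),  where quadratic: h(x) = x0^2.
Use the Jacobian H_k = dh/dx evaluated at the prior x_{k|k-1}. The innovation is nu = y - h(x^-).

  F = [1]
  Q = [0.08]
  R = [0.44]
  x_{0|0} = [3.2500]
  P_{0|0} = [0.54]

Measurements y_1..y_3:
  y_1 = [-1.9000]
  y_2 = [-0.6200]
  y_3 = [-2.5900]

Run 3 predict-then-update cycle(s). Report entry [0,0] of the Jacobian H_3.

step 1: x^-=[3.2500]  P^-=[0.6200]  H_jac=[6.5000]  S=[26.6350]  K=[0.1513]  nu=[-12.4625]  x^+=[1.3644]  P^+=[0.0102]
step 2: x^-=[1.3644]  P^-=[0.0902]  H_jac=[2.7287]  S=[1.1119]  K=[0.2215]  nu=[-2.4815]  x^+=[0.8148]  P^+=[0.0357]
step 3: x^-=[0.8148]  P^-=[0.1157]  H_jac=[1.6296]  S=[0.7473]  K=[0.2523]  nu=[-3.2539]  x^+=[-0.0062]  P^+=[0.0681]

H_jac[0,0] = 1.6296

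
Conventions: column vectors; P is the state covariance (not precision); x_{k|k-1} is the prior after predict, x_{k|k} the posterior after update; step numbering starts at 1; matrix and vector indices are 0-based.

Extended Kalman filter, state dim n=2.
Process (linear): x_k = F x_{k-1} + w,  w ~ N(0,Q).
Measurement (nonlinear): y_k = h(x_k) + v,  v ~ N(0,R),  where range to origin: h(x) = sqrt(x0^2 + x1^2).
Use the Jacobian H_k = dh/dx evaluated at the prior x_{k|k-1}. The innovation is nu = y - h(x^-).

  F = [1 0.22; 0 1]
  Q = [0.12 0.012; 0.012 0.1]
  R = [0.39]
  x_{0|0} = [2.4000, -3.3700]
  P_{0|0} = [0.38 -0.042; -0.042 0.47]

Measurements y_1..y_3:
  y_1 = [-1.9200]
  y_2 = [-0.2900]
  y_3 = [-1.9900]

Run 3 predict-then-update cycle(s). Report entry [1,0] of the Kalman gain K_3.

step 1: x^-=[1.6586, -3.3700]  P^-=[0.5043 0.0734; 0.0734 0.5700]  H_jac=[0.4416 -0.8972]  S=[0.8890]  K=[0.1764; -0.5388]  nu=[-5.6760]  x^+=[0.6574, -0.3118]  P^+=[0.4766 0.1579; 0.1579 0.3119]
step 2: x^-=[0.5888, -0.3118]  P^-=[0.6812 0.2385; 0.2385 0.4119]  H_jac=[0.8838 -0.4679]  S=[0.8149]  K=[0.6017; 0.0221]  nu=[-0.9562]  x^+=[0.0134, -0.3329]  P^+=[0.3861 0.2277; 0.2277 0.4115]
step 3: x^-=[-0.0599, -0.3329]  P^-=[0.6262 0.3302; 0.3302 0.5115]  H_jac=[-0.1770 -0.9842]  S=[1.0201]  K=[-0.4272; -0.5508]  nu=[-2.3283]  x^+=[0.9348, 0.9495]  P^+=[0.4400 0.0902; 0.0902 0.2020]

K[1,0] = -0.5508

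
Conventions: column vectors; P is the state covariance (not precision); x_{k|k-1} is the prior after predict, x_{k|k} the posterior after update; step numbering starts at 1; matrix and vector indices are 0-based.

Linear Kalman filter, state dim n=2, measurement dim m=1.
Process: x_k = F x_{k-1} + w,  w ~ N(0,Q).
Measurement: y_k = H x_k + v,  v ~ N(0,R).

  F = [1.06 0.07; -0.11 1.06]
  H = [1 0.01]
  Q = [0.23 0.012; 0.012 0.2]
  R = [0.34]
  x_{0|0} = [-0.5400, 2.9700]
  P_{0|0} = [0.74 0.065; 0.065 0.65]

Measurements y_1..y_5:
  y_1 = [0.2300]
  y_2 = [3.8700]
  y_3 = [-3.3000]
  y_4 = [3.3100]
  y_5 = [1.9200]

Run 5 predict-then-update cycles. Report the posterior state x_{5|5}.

x_post = [1.9346, 3.8284]

step 1: x^-=[-0.3645, 3.2076]  P^-=[1.0743 0.0465; 0.0465 0.9241]  S=[1.4153]  K=[0.7594; 0.0394]  nu=[0.5624]  x^+=[0.0626, 3.2297]  P^+=[0.2581 0.0042; 0.0042 0.9219]
step 2: x^-=[0.2924, 3.4166]  P^-=[0.5252 0.0550; 0.0550 1.2380]  S=[0.8664]  K=[0.6068; 0.0777]  nu=[3.5434]  x^+=[2.4426, 3.6920]  P^+=[0.2062 0.0141; 0.0141 1.2328]
step 3: x^-=[2.8476, 3.6449]  P^-=[0.4698 0.0952; 0.0952 1.5844]  S=[0.8118]  K=[0.5798; 0.1367]  nu=[-6.1840]  x^+=[-0.7381, 2.7993]  P^+=[0.1968 0.0308; 0.0308 1.5692]
step 4: x^-=[-0.5865, 3.0484]  P^-=[0.4634 0.1399; 0.1399 1.9584]  S=[0.8064]  K=[0.5764; 0.1977]  nu=[3.8660]  x^+=[1.6419, 3.8128]  P^+=[0.1955 0.0480; 0.0480 1.9268]
step 5: x^-=[2.0073, 3.8609]  P^-=[0.4662 0.1857; 0.1857 2.3562]  S=[0.8102]  K=[0.5778; 0.2583]  nu=[-0.1259]  x^+=[1.9346, 3.8284]  P^+=[0.1958 0.0648; 0.0648 2.3021]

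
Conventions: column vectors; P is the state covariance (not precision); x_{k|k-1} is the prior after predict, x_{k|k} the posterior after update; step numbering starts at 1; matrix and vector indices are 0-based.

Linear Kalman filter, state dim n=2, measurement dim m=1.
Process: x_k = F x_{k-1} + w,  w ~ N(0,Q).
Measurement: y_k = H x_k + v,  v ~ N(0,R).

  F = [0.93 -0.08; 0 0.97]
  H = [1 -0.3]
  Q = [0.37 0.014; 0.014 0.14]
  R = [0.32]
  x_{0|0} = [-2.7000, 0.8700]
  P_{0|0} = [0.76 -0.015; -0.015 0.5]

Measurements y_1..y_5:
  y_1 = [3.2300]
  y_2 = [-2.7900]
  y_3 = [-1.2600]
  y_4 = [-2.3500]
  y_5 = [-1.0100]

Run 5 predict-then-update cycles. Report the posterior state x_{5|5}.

x_post = [-1.1610, 0.5177]

step 1: x^-=[-2.5806, 0.8439]  P^-=[1.0328 -0.0383; -0.0383 0.6104]  S=[1.4307]  K=[0.7299; -0.1548]  nu=[6.0638]  x^+=[1.8453, -0.0947]  P^+=[0.2706 0.1233; 0.1233 0.5762]
step 2: x^-=[1.7237, -0.0919]  P^-=[0.5893 0.0805; 0.0805 0.6821]  S=[0.9224]  K=[0.6127; -0.1345]  nu=[-4.5413]  x^+=[-1.0588, 0.5191]  P^+=[0.2430 0.1566; 0.1566 0.6654]
step 3: x^-=[-1.0262, 0.5035]  P^-=[0.5612 0.1036; 0.1036 0.7661]  S=[0.8880]  K=[0.5970; -0.1421]  nu=[-0.0827]  x^+=[-1.0756, 0.5153]  P^+=[0.2447 0.1790; 0.1790 0.7482]
step 4: x^-=[-1.0415, 0.4998]  P^-=[0.5598 0.1174; 0.1174 0.8439]  S=[0.8853]  K=[0.5925; -0.1534]  nu=[-1.1585]  x^+=[-1.7280, 0.6775]  P^+=[0.2490 0.1978; 0.1978 0.8231]
step 5: x^-=[-1.6613, 0.6572]  P^-=[0.5612 0.1286; 0.1286 0.9145]  S=[0.8863]  K=[0.5896; -0.1644]  nu=[0.8484]  x^+=[-1.1610, 0.5177]  P^+=[0.2530 0.2145; 0.2145 0.8905]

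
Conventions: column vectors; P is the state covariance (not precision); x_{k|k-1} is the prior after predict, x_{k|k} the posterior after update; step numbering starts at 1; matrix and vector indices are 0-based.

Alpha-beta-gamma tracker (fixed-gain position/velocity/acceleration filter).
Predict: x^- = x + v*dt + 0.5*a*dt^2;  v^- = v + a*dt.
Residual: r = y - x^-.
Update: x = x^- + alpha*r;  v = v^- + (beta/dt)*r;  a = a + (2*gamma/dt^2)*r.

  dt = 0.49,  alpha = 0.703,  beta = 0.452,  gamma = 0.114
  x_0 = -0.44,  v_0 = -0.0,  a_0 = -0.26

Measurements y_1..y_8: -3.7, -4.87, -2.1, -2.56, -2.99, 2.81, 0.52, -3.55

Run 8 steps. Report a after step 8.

a_post = -6.4381

step 1: x_pred=-0.4712  r=-3.2288  x^+=-2.7411  v^+=-3.1058  a^+=-3.3261
step 2: x_pred=-4.6622  r=-0.2078  x^+=-4.8083  v^+=-4.9273  a^+=-3.5234
step 3: x_pred=-7.6456  r=5.5456  x^+=-3.7471  v^+=-1.5382  a^+=1.7427
step 4: x_pred=-4.2915  r=1.7315  x^+=-3.0743  v^+=0.9130  a^+=3.3870
step 5: x_pred=-2.2203  r=-0.7697  x^+=-2.7614  v^+=1.8626  a^+=2.6561
step 6: x_pred=-1.5298  r=4.3398  x^+=1.5211  v^+=7.1674  a^+=6.7772
step 7: x_pred=5.8467  r=-5.3267  x^+=2.1020  v^+=5.5746  a^+=1.7190
step 8: x_pred=5.0400  r=-8.5900  x^+=-0.9988  v^+=-1.5069  a^+=-6.4381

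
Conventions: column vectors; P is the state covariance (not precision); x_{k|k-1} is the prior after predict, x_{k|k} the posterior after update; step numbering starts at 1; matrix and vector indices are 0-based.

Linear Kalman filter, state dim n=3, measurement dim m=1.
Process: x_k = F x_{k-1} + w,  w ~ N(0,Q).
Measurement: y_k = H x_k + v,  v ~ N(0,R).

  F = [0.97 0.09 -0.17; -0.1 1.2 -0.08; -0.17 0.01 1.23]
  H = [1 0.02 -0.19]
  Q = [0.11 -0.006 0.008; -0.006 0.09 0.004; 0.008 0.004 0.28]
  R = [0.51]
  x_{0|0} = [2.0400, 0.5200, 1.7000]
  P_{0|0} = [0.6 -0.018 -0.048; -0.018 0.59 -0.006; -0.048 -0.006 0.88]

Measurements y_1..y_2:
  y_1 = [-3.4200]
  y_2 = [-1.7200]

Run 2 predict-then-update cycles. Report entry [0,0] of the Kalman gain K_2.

step 1: x^-=[1.7366, 0.2840, 1.7494]  P^-=[0.7176 -0.0051 -0.3336; -0.0051 0.9559 -0.0652; -0.3336 -0.0652 1.6487]  S=[1.4146]  K=[0.5520; 0.0187; -0.4582]  nu=[-4.8299]  x^+=[-0.9297, 0.1939, 3.9625]  P^+=[0.2865 -0.0197 0.0242; -0.0197 0.9554 -0.0531; 0.0242 -0.0531 1.3517]
step 2: x^-=[-1.5580, 0.0087, 5.0339]  P^-=[0.4166 0.0748 -0.2971; 0.0748 1.4927 -0.1897; -0.2971 -0.1897 2.3220]  S=[1.1284]  K=[0.4206; 0.1247; -0.6577]  nu=[0.7942]  x^+=[-1.2239, 0.1077, 4.5115]  P^+=[0.2170 0.0156 0.0150; 0.0156 1.4751 -0.0971; 0.0150 -0.0971 1.8340]

K[0,0] = 0.4206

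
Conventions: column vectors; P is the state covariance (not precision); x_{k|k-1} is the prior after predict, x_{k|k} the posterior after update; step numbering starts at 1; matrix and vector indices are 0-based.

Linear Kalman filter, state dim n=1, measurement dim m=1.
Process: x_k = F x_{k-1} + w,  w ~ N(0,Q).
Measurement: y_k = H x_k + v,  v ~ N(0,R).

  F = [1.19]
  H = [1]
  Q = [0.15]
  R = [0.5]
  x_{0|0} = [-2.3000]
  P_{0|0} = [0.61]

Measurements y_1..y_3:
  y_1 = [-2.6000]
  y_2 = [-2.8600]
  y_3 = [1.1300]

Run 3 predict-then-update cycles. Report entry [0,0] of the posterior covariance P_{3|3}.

step 1: x^-=[-2.7370]  P^-=[1.0138]  S=[1.5138]  K=[0.6697]  nu=[0.1370]  x^+=[-2.6452]  P^+=[0.3349]
step 2: x^-=[-3.1478]  P^-=[0.6242]  S=[1.1242]  K=[0.5552]  nu=[0.2878]  x^+=[-2.9880]  P^+=[0.2776]
step 3: x^-=[-3.5557]  P^-=[0.5431]  S=[1.0431]  K=[0.5207]  nu=[4.6857]  x^+=[-1.1160]  P^+=[0.2603]

P_post[0,0] = 0.2603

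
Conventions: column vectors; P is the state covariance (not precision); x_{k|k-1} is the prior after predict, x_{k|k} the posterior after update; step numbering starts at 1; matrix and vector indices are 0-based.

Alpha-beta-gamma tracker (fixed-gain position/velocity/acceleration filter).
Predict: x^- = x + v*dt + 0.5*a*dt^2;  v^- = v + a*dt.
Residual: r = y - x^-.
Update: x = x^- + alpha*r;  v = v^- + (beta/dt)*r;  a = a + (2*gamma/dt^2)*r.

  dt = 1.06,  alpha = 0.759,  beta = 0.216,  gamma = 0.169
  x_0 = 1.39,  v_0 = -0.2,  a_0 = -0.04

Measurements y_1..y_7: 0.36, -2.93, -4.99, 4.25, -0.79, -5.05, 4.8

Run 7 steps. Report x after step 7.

step 1: x_pred=1.1555  r=-0.7955  x^+=0.5517  v^+=-0.4045  a^+=-0.2793
step 2: x_pred=-0.0340  r=-2.8960  x^+=-2.2321  v^+=-1.2907  a^+=-1.1505
step 3: x_pred=-4.2466  r=-0.7434  x^+=-4.8108  v^+=-2.6617  a^+=-1.3741
step 4: x_pred=-8.4042  r=12.6542  x^+=1.2003  v^+=-1.5397  a^+=2.4325
step 5: x_pred=0.9348  r=-1.7248  x^+=-0.3743  v^+=0.6873  a^+=1.9136
step 6: x_pred=1.4293  r=-6.4793  x^+=-3.4885  v^+=1.3954  a^+=-0.0354
step 7: x_pred=-2.0292  r=6.8292  x^+=3.1542  v^+=2.7495  a^+=2.0189

x_post = 3.1542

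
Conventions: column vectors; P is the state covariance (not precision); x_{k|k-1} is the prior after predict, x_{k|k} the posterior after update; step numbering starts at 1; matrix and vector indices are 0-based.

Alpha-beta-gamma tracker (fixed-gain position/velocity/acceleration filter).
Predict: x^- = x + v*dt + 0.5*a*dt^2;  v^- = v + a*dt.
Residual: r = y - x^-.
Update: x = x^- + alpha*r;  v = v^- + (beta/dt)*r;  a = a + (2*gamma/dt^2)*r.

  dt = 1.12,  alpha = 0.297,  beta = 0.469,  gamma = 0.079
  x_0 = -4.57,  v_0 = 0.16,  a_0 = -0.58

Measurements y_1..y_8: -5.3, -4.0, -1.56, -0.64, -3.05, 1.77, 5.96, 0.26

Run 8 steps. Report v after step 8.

step 1: x_pred=-4.7546  r=-0.5454  x^+=-4.9166  v^+=-0.7180  a^+=-0.6487
step 2: x_pred=-6.1276  r=2.1276  x^+=-5.4957  v^+=-0.5536  a^+=-0.3807
step 3: x_pred=-6.3545  r=4.7945  x^+=-4.9306  v^+=1.0277  a^+=0.2232
step 4: x_pred=-3.6396  r=2.9996  x^+=-2.7487  v^+=2.5337  a^+=0.6010
step 5: x_pred=0.4660  r=-3.5160  x^+=-0.5782  v^+=1.7345  a^+=0.1581
step 6: x_pred=1.4636  r=0.3064  x^+=1.5546  v^+=2.0399  a^+=0.1967
step 7: x_pred=3.9627  r=1.9973  x^+=4.5559  v^+=3.0966  a^+=0.4483
step 8: x_pred=8.3053  r=-8.0453  x^+=5.9158  v^+=0.2298  a^+=-0.5651

v_post = 0.2298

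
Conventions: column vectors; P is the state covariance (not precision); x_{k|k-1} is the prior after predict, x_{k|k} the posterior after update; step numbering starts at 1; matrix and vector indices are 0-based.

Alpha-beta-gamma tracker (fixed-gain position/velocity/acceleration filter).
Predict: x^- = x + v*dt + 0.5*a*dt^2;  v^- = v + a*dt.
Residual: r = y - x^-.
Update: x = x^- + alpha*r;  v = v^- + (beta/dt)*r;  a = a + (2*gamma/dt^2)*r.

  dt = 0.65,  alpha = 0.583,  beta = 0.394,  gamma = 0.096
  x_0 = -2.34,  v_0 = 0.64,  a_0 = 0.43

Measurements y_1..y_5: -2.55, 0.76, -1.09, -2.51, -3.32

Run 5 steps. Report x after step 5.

step 1: x_pred=-1.8332  r=-0.7168  x^+=-2.2511  v^+=0.4850  a^+=0.1042
step 2: x_pred=-1.9138  r=2.6738  x^+=-0.3550  v^+=2.1735  a^+=1.3193
step 3: x_pred=1.3365  r=-2.4265  x^+=-0.0782  v^+=1.5602  a^+=0.2166
step 4: x_pred=0.9818  r=-3.4918  x^+=-1.0539  v^+=-0.4155  a^+=-1.3702
step 5: x_pred=-1.6135  r=-1.7065  x^+=-2.6084  v^+=-2.3405  a^+=-2.1457

x_post = -2.6084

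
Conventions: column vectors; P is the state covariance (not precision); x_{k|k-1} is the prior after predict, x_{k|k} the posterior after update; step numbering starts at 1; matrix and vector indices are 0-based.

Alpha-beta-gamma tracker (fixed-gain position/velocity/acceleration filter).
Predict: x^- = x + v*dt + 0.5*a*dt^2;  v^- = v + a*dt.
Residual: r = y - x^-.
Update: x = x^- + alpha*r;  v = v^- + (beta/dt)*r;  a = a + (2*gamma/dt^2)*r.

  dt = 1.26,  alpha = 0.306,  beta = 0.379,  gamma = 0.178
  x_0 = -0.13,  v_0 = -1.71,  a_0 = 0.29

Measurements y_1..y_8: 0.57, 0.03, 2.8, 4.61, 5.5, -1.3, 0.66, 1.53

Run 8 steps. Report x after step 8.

x_post = -6.5620

step 1: x_pred=-2.0544  r=2.6244  x^+=-1.2513  v^+=-0.5552  a^+=0.8785
step 2: x_pred=-1.2535  r=1.2835  x^+=-0.8608  v^+=0.9378  a^+=1.1663
step 3: x_pred=1.2466  r=1.5534  x^+=1.7220  v^+=2.8746  a^+=1.5146
step 4: x_pred=6.5462  r=-1.9362  x^+=5.9537  v^+=4.2006  a^+=1.0805
step 5: x_pred=12.1042  r=-6.6042  x^+=10.0833  v^+=3.5755  a^+=-0.4004
step 6: x_pred=14.2705  r=-15.5705  x^+=9.5059  v^+=-1.6126  a^+=-3.8919
step 7: x_pred=4.3846  r=-3.7246  x^+=3.2449  v^+=-7.6368  a^+=-4.7271
step 8: x_pred=-10.1299  r=11.6599  x^+=-6.5620  v^+=-10.0858  a^+=-2.1126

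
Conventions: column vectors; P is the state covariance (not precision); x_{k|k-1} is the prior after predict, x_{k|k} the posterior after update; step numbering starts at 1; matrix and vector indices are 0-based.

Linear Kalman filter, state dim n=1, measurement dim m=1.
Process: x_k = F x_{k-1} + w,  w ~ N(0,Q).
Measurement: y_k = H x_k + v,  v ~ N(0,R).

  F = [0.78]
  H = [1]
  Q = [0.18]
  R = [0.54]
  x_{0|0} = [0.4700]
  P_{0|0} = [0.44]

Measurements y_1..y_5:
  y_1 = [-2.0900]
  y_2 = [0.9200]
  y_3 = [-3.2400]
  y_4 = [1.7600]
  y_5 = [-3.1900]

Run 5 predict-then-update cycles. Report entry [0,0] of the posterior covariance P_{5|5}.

step 1: x^-=[0.3666]  P^-=[0.4477]  S=[0.9877]  K=[0.4533]  nu=[-2.4566]  x^+=[-0.7469]  P^+=[0.2448]
step 2: x^-=[-0.5826]  P^-=[0.3289]  S=[0.8689]  K=[0.3785]  nu=[1.5026]  x^+=[-0.0138]  P^+=[0.2044]
step 3: x^-=[-0.0108]  P^-=[0.3044]  S=[0.8444]  K=[0.3605]  nu=[-3.2292]  x^+=[-1.1748]  P^+=[0.1947]
step 4: x^-=[-0.9163]  P^-=[0.2984]  S=[0.8384]  K=[0.3559]  nu=[2.6763]  x^+=[0.0363]  P^+=[0.1922]
step 5: x^-=[0.0283]  P^-=[0.2969]  S=[0.8369]  K=[0.3548]  nu=[-3.2183]  x^+=[-1.1135]  P^+=[0.1916]

P_post[0,0] = 0.1916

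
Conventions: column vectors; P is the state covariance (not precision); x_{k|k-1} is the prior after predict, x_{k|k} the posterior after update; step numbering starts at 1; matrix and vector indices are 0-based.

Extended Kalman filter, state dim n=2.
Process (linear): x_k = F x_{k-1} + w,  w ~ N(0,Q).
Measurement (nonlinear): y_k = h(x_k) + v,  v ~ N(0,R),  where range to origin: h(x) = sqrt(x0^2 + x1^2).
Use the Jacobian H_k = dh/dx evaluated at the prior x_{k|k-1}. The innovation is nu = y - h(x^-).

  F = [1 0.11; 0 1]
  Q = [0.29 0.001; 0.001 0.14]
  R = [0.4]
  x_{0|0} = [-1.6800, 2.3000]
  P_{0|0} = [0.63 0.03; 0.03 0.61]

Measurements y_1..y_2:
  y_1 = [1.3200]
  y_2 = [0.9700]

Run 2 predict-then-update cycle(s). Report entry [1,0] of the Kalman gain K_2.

K[1,0] = 0.4602

step 1: x^-=[-1.4270, 2.3000]  P^-=[0.9340 0.0981; 0.0981 0.7500]  H_jac=[-0.5272 0.8497]  S=[1.1132]  K=[-0.3674; 0.5260]  nu=[-1.3867]  x^+=[-0.9175, 1.5706]  P^+=[0.7837 0.3133; 0.3133 0.4420]
step 2: x^-=[-0.7447, 1.5706]  P^-=[1.1480 0.3629; 0.3629 0.5820]  H_jac=[-0.4284 0.9036]  S=[0.8049]  K=[-0.2037; 0.4602]  nu=[-0.7682]  x^+=[-0.5882, 1.2171]  P^+=[1.1146 0.4383; 0.4383 0.4115]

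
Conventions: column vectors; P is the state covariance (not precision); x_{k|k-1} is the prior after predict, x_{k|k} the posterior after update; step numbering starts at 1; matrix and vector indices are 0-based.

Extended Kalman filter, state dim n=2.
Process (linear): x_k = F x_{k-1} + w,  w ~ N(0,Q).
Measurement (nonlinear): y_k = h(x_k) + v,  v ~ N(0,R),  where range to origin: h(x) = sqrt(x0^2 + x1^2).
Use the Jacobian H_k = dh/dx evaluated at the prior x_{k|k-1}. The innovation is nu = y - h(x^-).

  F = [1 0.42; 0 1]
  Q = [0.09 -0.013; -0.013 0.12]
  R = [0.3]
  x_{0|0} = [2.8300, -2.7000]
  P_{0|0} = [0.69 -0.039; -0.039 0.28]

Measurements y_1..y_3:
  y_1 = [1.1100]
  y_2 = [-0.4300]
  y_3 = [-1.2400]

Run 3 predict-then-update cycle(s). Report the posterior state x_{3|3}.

x_post = [-0.9379, -0.4994]

step 1: x^-=[1.6960, -2.7000]  P^-=[0.7966 0.0656; 0.0656 0.4000]  H_jac=[0.5319 -0.8468]  S=[0.7531]  K=[0.4889; -0.4034]  nu=[-2.0785]  x^+=[0.6799, -1.8615]  P^+=[0.6166 0.2141; 0.2141 0.2774]
step 2: x^-=[-0.1020, -1.8615]  P^-=[0.9354 0.3177; 0.3177 0.3974]  H_jac=[-0.0547 -0.9985]  S=[0.7337]  K=[-0.5020; -0.5645]  nu=[-2.2943]  x^+=[1.0498, -0.5663]  P^+=[0.7505 0.1097; 0.1097 0.1636]
step 3: x^-=[0.8119, -0.5663]  P^-=[0.9616 0.1654; 0.1654 0.2836]  H_jac=[0.8202 -0.5721]  S=[0.8844]  K=[0.7847; -0.0300]  nu=[-2.2299]  x^+=[-0.9379, -0.4994]  P^+=[0.4169 0.1863; 0.1863 0.2828]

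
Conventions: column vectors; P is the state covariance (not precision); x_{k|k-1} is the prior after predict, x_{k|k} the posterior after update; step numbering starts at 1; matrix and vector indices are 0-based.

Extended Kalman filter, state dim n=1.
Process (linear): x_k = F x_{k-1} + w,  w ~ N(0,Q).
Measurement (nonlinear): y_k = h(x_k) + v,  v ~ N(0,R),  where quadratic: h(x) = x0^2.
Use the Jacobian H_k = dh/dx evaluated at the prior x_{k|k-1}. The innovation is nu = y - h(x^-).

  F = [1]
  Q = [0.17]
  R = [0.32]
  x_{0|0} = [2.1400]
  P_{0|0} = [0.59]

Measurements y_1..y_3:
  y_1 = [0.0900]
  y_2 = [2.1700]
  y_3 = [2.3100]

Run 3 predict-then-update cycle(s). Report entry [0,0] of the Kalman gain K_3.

step 1: x^-=[2.1400]  P^-=[0.7600]  H_jac=[4.2800]  S=[14.2420]  K=[0.2284]  nu=[-4.4896]  x^+=[1.1146]  P^+=[0.0171]
step 2: x^-=[1.1146]  P^-=[0.1871]  H_jac=[2.2292]  S=[1.2496]  K=[0.3337]  nu=[0.9277]  x^+=[1.4242]  P^+=[0.0479]
step 3: x^-=[1.4242]  P^-=[0.2179]  H_jac=[2.8484]  S=[2.0879]  K=[0.2973]  nu=[0.2817]  x^+=[1.5079]  P^+=[0.0334]

K[0,0] = 0.2973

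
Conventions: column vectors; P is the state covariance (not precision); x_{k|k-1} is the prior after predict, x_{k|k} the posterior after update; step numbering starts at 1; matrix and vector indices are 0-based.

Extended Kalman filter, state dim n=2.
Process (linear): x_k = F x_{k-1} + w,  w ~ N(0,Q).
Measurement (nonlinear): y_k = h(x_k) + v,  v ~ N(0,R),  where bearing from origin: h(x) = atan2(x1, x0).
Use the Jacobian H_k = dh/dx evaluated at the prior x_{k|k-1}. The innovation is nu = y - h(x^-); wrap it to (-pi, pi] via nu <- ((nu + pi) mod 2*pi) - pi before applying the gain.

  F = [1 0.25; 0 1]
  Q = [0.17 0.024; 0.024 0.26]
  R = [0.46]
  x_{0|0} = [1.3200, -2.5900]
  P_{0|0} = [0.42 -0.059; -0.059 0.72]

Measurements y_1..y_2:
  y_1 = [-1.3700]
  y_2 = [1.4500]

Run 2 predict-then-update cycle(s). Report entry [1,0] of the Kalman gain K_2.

K[1,0] = 0.2298

step 1: x^-=[0.6725, -2.5900]  P^-=[0.6055 0.1450; 0.1450 0.9800]  H_jac=[0.3617 0.0939]  S=[0.5577]  K=[0.4171; 0.2591]  nu=[-0.0532]  x^+=[0.6503, -2.6038]  P^+=[0.5085 0.0847; 0.0847 0.9426]
step 2: x^-=[-0.0007, -2.6038]  P^-=[0.7797 0.3444; 0.3444 1.2026]  H_jac=[0.3841 -0.0001]  S=[0.5750]  K=[0.5208; 0.2298]  nu=[3.0210]  x^+=[1.5726, -1.9095]  P^+=[0.6238 0.2756; 0.2756 1.1722]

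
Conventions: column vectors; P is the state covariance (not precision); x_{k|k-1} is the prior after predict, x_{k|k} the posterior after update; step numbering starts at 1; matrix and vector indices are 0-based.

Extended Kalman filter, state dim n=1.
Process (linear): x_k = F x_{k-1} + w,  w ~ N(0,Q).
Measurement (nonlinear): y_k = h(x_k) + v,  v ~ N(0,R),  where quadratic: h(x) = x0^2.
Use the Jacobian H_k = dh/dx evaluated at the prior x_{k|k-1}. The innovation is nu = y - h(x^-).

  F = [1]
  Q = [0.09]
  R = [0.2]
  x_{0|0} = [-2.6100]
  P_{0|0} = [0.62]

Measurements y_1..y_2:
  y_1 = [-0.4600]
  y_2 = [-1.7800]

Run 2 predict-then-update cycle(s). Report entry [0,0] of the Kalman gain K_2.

step 1: x^-=[-2.6100]  P^-=[0.7100]  H_jac=[-5.2200]  S=[19.5464]  K=[-0.1896]  nu=[-7.2721]  x^+=[-1.2311]  P^+=[0.0073]
step 2: x^-=[-1.2311]  P^-=[0.0973]  H_jac=[-2.4623]  S=[0.7897]  K=[-0.3033]  nu=[-3.2957]  x^+=[-0.2316]  P^+=[0.0246]

K[0,0] = -0.3033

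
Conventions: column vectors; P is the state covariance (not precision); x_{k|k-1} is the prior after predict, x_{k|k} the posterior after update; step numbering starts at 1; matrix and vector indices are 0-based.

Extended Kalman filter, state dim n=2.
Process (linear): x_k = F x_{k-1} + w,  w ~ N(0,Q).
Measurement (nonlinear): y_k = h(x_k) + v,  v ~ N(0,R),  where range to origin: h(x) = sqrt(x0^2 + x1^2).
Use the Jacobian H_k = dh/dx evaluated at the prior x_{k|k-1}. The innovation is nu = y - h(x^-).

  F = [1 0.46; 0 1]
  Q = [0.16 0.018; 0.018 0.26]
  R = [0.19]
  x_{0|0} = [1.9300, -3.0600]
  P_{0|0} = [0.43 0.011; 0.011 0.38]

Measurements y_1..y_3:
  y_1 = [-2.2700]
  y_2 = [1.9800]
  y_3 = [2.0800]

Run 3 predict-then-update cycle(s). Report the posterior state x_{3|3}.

step 1: x^-=[0.5224, -3.0600]  P^-=[0.6805 0.2038; 0.2038 0.6400]  H_jac=[0.1683 -0.9857]  S=[0.7635]  K=[-0.1131; -0.7813]  nu=[-5.3743]  x^+=[1.1303, 1.1391]  P^+=[0.6708 0.1363; 0.1363 0.1739]
step 2: x^-=[1.6543, 1.1391]  P^-=[0.9930 0.2343; 0.2343 0.4339]  H_jac=[0.8236 0.5671]  S=[1.2220]  K=[0.7780; 0.3593]  nu=[-0.0286]  x^+=[1.6321, 1.1288]  P^+=[0.2533 -0.1073; -0.1073 0.2761]
step 3: x^-=[2.1514, 1.1288]  P^-=[0.3731 0.0378; 0.0378 0.5361]  H_jac=[0.8855 0.4646]  S=[0.6294]  K=[0.5528; 0.4490]  nu=[-0.3495]  x^+=[1.9581, 0.9719]  P^+=[0.1808 -0.1184; -0.1184 0.4093]

x_post = [1.9581, 0.9719]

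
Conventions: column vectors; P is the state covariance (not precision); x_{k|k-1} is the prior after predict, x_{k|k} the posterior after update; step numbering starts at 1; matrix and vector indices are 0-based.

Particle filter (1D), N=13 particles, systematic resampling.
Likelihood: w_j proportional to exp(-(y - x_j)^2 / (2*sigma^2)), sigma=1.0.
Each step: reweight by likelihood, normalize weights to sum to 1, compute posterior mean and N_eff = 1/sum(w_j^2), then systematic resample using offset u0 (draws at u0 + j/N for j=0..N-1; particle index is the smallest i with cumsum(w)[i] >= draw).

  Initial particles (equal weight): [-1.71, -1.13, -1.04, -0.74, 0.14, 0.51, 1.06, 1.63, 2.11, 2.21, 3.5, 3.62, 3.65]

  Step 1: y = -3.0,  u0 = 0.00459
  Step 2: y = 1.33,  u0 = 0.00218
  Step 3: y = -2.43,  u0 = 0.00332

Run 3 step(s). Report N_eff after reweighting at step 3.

N_eff = 11.3311

step 1: w=[0.5161, 0.2064, 0.1738, 0.0923, 0.0086, 0.0025, 0.0003, 0.0000, 0.0000, 0.0000, 0.0000, 0.0000, 0.0000]  mean=-1.3620  Neff=2.8753  idx=[0, 0, 0, 0, 0, 0, 0, 1, 1, 1, 2, 2, 3]
step 2: w=[0.0218, 0.0218, 0.0218, 0.0218, 0.0218, 0.0218, 0.0218, 0.1072, 0.1072, 0.1072, 0.1333, 0.1333, 0.2594]  mean=-1.0932  Neff=7.1106  idx=[0, 3, 7, 7, 8, 9, 9, 10, 11, 11, 12, 12, 12]
step 3: w=[0.1390, 0.1390, 0.0774, 0.0774, 0.0774, 0.0774, 0.0774, 0.0685, 0.0685, 0.0685, 0.0432, 0.0432, 0.0432]  mean=-1.2222  Neff=11.3311  idx=[0, 0, 1, 1, 2, 3, 4, 5, 6, 7, 8, 9, 11]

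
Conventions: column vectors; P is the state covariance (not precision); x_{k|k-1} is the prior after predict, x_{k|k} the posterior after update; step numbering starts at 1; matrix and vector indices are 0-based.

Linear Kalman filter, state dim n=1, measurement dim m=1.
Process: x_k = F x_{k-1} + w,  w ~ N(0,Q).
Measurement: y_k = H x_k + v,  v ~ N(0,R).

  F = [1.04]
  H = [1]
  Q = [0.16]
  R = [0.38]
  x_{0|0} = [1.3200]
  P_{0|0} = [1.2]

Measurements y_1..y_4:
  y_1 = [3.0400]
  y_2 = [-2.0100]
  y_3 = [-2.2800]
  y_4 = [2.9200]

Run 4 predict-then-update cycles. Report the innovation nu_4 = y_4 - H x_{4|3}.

innov = [4.0677]

step 1: x^-=[1.3728]  P^-=[1.4579]  S=[1.8379]  K=[0.7932]  nu=[1.6672]  x^+=[2.6953]  P^+=[0.3014]
step 2: x^-=[2.8031]  P^-=[0.4860]  S=[0.8660]  K=[0.5612]  nu=[-4.8131]  x^+=[0.1019]  P^+=[0.2133]
step 3: x^-=[0.1060]  P^-=[0.3907]  S=[0.7707]  K=[0.5069]  nu=[-2.3860]  x^+=[-1.1035]  P^+=[0.1926]
step 4: x^-=[-1.1477]  P^-=[0.3683]  S=[0.7483]  K=[0.4922]  nu=[4.0677]  x^+=[0.8545]  P^+=[0.1870]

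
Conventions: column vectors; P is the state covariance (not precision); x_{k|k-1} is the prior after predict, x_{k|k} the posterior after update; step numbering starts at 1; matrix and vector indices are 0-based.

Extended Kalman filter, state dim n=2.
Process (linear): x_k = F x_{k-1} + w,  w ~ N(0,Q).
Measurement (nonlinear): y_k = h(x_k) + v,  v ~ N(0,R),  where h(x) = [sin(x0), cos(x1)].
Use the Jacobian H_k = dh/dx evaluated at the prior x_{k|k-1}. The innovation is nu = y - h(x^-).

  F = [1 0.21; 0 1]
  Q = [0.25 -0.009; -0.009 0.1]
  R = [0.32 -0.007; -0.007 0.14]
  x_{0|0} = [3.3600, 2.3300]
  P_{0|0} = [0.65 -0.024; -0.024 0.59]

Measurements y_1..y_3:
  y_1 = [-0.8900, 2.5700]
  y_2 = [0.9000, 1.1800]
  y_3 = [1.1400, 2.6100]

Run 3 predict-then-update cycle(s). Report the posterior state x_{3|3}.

x_post = [2.2338, 0.4710]

step 1: x^-=[3.8493, 2.3300]  P^-=[0.9159 0.0909; 0.0909 0.6900]  H_jac=[-0.7599 0.0000; 0.0000 -0.7254]  S=[0.8488 0.0431; 0.0431 0.5031]  K=[-0.8168 -0.0611; -0.0310 -0.9923]  nu=[-0.2399, 3.2583]  x^+=[3.8462, -0.8957]  P^+=[0.3434 0.0039; 0.0039 0.1912]
step 2: x^-=[3.6581, -0.8957]  P^-=[0.6035 0.0351; 0.0351 0.2912]  H_jac=[-0.8695 0.0000; 0.0000 0.7807]  S=[0.7763 -0.0308; -0.0308 0.3175]  K=[-0.6752 0.0207; -0.0109 0.7150]  nu=[1.3939, 0.5551]  x^+=[2.7285, -0.5141]  P^+=[0.2486 0.0098; 0.0098 0.1283]
step 3: x^-=[2.6206, -0.5141]  P^-=[0.5084 0.0277; 0.0277 0.2283]  H_jac=[-0.8673 0.0000; 0.0000 0.4917]  S=[0.7024 -0.0188; -0.0188 0.1952]  K=[-0.6275 0.0093; -0.0189 0.5733]  nu=[0.6422, 1.7392]  x^+=[2.2338, 0.4710]  P^+=[0.2316 0.0116; 0.0116 0.1635]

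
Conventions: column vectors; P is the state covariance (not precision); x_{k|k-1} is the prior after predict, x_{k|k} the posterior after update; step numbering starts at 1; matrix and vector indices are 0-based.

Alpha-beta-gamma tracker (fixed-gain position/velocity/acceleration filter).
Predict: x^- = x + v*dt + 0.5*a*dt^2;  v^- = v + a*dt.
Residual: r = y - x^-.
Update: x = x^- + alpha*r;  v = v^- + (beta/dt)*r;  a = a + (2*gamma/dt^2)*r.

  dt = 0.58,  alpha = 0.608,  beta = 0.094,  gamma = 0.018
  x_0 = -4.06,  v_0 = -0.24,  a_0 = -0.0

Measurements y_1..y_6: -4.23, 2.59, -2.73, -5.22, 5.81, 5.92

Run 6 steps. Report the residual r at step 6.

step 1: x_pred=-4.1992  r=-0.0308  x^+=-4.2179  v^+=-0.2450  a^+=-0.0033
step 2: x_pred=-4.3606  r=6.9506  x^+=-0.1346  v^+=0.8796  a^+=0.7405
step 3: x_pred=0.5001  r=-3.2301  x^+=-1.4638  v^+=0.7856  a^+=0.3949
step 4: x_pred=-0.9418  r=-4.2782  x^+=-3.5429  v^+=0.3212  a^+=-0.0630
step 5: x_pred=-3.3672  r=9.1772  x^+=2.2125  v^+=1.7720  a^+=0.9191
step 6: x_pred=3.3949  r=2.5251  x^+=4.9302  v^+=2.7144  a^+=1.1893

resid = 2.5251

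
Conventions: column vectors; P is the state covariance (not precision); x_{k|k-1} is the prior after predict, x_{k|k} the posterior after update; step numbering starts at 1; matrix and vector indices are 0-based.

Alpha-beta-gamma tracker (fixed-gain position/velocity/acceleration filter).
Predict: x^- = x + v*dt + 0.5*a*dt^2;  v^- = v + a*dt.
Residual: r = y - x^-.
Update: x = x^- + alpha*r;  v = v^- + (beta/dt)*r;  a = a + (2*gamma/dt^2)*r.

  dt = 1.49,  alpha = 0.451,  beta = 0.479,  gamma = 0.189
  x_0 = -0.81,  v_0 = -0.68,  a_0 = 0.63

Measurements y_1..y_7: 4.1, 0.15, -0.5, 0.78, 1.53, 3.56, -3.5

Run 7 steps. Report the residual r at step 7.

resid = -1.2696

step 1: x_pred=-1.1239  r=5.2239  x^+=1.2321  v^+=1.9381  a^+=1.5194
step 2: x_pred=5.8064  r=-5.6564  x^+=3.2554  v^+=2.3836  a^+=0.5564
step 3: x_pred=7.4245  r=-7.9245  x^+=3.8506  v^+=0.6650  a^+=-0.7929
step 4: x_pred=3.9613  r=-3.1813  x^+=2.5265  v^+=-1.5391  a^+=-1.3345
step 5: x_pred=-1.2482  r=2.7782  x^+=0.0048  v^+=-2.6345  a^+=-0.8615
step 6: x_pred=-4.8769  r=8.4369  x^+=-1.0719  v^+=-1.2059  a^+=0.5750
step 7: x_pred=-2.2304  r=-1.2696  x^+=-2.8030  v^+=-0.7573  a^+=0.3588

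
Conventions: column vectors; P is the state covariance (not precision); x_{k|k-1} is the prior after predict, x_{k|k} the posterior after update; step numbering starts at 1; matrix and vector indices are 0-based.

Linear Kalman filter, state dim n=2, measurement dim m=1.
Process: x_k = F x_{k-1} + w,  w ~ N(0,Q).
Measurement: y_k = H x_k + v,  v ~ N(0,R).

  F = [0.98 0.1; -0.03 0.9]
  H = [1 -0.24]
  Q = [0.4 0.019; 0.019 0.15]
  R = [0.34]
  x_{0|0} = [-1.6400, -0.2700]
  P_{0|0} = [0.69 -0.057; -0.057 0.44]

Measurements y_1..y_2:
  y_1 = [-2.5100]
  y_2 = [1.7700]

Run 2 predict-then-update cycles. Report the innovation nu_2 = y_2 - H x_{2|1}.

step 1: x^-=[-1.6342, -0.1938]  P^-=[1.0559 -0.0118; -0.0118 0.5101]  S=[1.4309]  K=[0.7399; -0.0938]  nu=[-0.9223]  x^+=[-2.3166, -0.1073]  P^+=[0.2726 0.0875; 0.0875 0.4975]
step 2: x^-=[-2.2810, -0.0271]  P^-=[0.6839 0.1327; 0.1327 0.5485]  S=[0.9918]  K=[0.6574; 0.0011]  nu=[4.0445]  x^+=[0.3780, -0.0228]  P^+=[0.2552 0.1320; 0.1320 0.5485]

innov = [4.0445]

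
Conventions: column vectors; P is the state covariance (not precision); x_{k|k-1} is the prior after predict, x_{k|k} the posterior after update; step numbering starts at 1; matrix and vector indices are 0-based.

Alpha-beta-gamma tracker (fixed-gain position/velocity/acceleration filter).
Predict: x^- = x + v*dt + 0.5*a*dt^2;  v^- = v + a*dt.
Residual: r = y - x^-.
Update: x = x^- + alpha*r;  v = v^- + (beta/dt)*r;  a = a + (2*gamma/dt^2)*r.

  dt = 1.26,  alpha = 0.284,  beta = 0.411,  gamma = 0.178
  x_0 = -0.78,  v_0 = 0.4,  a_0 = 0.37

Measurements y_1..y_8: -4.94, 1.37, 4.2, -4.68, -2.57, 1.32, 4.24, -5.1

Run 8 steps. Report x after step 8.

step 1: x_pred=0.0177  r=-4.9577  x^+=-1.3903  v^+=-0.7510  a^+=-0.7417
step 2: x_pred=-2.9253  r=4.2953  x^+=-1.7054  v^+=-0.2844  a^+=0.2215
step 3: x_pred=-1.8880  r=6.0880  x^+=-0.1590  v^+=1.9804  a^+=1.5866
step 4: x_pred=3.5958  r=-8.2758  x^+=1.2455  v^+=1.2801  a^+=-0.2691
step 5: x_pred=2.6447  r=-5.2147  x^+=1.1638  v^+=-0.7600  a^+=-1.4385
step 6: x_pred=-0.9357  r=2.2557  x^+=-0.2951  v^+=-1.8367  a^+=-0.9327
step 7: x_pred=-3.3497  r=7.5897  x^+=-1.1942  v^+=-0.5362  a^+=0.7692
step 8: x_pred=-1.2592  r=-3.8408  x^+=-2.3500  v^+=-0.8198  a^+=-0.0920

x_post = -2.3500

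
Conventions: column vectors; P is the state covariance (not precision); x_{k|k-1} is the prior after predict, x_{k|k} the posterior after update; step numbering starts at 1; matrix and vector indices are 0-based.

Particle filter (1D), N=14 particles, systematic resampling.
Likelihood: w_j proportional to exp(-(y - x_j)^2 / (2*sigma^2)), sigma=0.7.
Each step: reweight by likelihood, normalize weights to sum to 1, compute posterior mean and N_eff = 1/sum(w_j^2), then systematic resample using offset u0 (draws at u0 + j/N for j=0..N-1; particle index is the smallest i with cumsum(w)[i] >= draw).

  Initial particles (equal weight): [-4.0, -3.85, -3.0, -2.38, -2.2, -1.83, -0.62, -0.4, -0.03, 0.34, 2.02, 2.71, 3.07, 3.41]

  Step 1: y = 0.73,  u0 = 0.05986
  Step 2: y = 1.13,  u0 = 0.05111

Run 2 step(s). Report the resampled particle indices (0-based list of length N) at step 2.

resampled_idx = [3, 4, 5, 6, 7, 8, 8, 9, 10, 10, 11, 12, 12, 13]

step 1: w=[0.0000, 0.0000, 0.0000, 0.0000, 0.0001, 0.0006, 0.0761, 0.1328, 0.2712, 0.4186, 0.0895, 0.0090, 0.0018, 0.0003]  mean=0.2442  Neff=3.5680  idx=[6, 7, 7, 8, 8, 8, 9, 9, 9, 9, 9, 9, 10, 10]
step 2: w=[0.0087, 0.0182, 0.0182, 0.0501, 0.0501, 0.0501, 0.1047, 0.1047, 0.1047, 0.1047, 0.1047, 0.1047, 0.0882, 0.0882]  mean=0.5455  Neff=11.1606  idx=[3, 4, 5, 6, 7, 8, 8, 9, 10, 10, 11, 12, 12, 13]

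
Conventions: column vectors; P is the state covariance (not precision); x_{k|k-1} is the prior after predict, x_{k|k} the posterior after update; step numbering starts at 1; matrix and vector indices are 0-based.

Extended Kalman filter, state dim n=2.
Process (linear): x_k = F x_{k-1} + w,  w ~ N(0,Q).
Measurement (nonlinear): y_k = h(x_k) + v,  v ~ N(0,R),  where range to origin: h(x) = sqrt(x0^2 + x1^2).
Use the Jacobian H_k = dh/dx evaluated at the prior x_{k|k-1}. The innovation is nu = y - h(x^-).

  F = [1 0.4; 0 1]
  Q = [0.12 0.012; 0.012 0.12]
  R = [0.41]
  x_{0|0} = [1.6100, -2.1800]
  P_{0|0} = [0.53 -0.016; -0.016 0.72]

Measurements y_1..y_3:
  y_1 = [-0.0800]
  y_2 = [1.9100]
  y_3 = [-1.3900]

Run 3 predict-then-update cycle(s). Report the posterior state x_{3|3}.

step 1: x^-=[0.7380, -2.1800]  P^-=[0.7524 0.2840; 0.2840 0.8400]  H_jac=[0.3207 -0.9472]  S=[1.0685]  K=[-0.0260; -0.6594]  nu=[-2.3815]  x^+=[0.7998, -0.6096]  P^+=[0.7517 0.2657; 0.2657 0.3754]
step 2: x^-=[0.5560, -0.6096]  P^-=[1.1443 0.4279; 0.4279 0.4954]  H_jac=[0.6739 -0.7388]  S=[0.7740]  K=[0.5879; -0.1003]  nu=[1.0849]  x^+=[1.1938, -0.7184]  P^+=[0.8768 0.4735; 0.4735 0.4876]
step 3: x^-=[0.9065, -0.7184]  P^-=[1.4536 0.6806; 0.6806 0.6076]  H_jac=[0.7837 -0.6211]  S=[0.8747]  K=[0.8192; 0.1783]  nu=[-2.5466]  x^+=[-1.1797, -1.1725]  P^+=[0.8667 0.5528; 0.5528 0.5798]

x_post = [-1.1797, -1.1725]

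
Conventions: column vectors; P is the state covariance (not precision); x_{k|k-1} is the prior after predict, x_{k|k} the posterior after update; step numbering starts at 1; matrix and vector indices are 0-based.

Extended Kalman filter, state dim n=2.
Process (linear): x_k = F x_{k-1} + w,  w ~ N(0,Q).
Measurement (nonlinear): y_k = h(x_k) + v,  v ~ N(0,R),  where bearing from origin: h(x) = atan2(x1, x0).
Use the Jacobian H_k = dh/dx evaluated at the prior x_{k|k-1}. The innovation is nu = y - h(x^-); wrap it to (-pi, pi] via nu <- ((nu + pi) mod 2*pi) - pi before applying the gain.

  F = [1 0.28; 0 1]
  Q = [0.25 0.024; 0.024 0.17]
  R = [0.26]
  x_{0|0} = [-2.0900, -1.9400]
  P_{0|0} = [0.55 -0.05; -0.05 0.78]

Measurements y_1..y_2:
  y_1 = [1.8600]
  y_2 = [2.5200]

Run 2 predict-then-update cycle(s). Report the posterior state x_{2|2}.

x_post = [-3.2929, -0.1418]

step 1: x^-=[-2.6332, -1.9400]  P^-=[0.8332 0.1924; 0.1924 0.9500]  H_jac=[0.1814 -0.2462]  S=[0.3278]  K=[0.3165; -0.6070]  nu=[-1.9166]  x^+=[-3.2397, -0.7767]  P^+=[0.8003 0.2554; 0.2554 0.8292]
step 2: x^-=[-3.4572, -0.7767]  P^-=[1.2583 0.5116; 0.5116 0.9992]  H_jac=[0.0619 -0.2754]  S=[0.3231]  K=[-0.1950; -0.7535]  nu=[-0.8426]  x^+=[-3.2929, -0.1418]  P^+=[1.2461 0.4641; 0.4641 0.8158]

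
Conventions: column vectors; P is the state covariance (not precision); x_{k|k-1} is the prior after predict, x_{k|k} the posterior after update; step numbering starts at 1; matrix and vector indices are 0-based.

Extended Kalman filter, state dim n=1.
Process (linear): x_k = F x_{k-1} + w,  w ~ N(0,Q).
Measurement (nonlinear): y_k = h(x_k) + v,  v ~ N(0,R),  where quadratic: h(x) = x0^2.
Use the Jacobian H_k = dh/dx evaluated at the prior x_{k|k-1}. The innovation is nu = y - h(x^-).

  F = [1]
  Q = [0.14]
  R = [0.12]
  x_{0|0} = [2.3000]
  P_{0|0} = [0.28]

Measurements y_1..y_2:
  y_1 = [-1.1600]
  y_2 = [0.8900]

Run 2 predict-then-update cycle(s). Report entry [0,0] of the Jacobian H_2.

H_jac[0,0] = 1.8330

step 1: x^-=[2.3000]  P^-=[0.4200]  H_jac=[4.6000]  S=[9.0072]  K=[0.2145]  nu=[-6.4500]  x^+=[0.9165]  P^+=[0.0056]
step 2: x^-=[0.9165]  P^-=[0.1456]  H_jac=[1.8330]  S=[0.6092]  K=[0.4381]  nu=[0.0500]  x^+=[0.9384]  P^+=[0.0287]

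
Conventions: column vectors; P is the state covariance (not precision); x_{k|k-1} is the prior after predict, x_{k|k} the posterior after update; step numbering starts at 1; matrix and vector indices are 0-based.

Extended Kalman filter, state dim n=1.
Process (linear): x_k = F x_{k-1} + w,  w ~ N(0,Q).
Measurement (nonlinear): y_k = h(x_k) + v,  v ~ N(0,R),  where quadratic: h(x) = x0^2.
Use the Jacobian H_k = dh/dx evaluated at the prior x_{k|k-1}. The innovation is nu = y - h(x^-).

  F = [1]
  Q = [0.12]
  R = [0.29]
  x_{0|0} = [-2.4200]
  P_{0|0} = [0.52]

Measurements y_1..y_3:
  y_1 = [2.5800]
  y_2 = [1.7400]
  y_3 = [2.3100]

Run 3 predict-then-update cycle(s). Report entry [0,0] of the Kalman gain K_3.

step 1: x^-=[-2.4200]  P^-=[0.6400]  H_jac=[-4.8400]  S=[15.2824]  K=[-0.2027]  nu=[-3.2764]  x^+=[-1.7559]  P^+=[0.0121]
step 2: x^-=[-1.7559]  P^-=[0.1321]  H_jac=[-3.5118]  S=[1.9197]  K=[-0.2417]  nu=[-1.3432]  x^+=[-1.4312]  P^+=[0.0200]
step 3: x^-=[-1.4312]  P^-=[0.1400]  H_jac=[-2.8624]  S=[1.4368]  K=[-0.2788]  nu=[0.2617]  x^+=[-1.5042]  P^+=[0.0283]

K[0,0] = -0.2788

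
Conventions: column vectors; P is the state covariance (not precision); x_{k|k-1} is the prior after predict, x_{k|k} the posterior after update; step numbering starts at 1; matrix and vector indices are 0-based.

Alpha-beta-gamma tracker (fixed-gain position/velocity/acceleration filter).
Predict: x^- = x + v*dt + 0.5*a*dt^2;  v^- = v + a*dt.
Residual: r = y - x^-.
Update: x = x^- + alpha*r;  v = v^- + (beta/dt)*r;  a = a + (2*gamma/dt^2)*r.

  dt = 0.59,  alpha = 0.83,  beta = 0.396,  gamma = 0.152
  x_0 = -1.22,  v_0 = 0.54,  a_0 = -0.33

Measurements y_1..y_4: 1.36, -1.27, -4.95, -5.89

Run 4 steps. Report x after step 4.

step 1: x_pred=-0.9588  r=2.3188  x^+=0.9658  v^+=1.9017  a^+=1.6951
step 2: x_pred=2.3828  r=-3.6528  x^+=-0.6490  v^+=0.4500  a^+=-1.4950
step 3: x_pred=-0.6437  r=-4.3063  x^+=-4.2179  v^+=-3.3223  a^+=-5.2557
step 4: x_pred=-7.0929  r=1.2029  x^+=-6.0945  v^+=-5.6159  a^+=-4.2053

x_post = -6.0945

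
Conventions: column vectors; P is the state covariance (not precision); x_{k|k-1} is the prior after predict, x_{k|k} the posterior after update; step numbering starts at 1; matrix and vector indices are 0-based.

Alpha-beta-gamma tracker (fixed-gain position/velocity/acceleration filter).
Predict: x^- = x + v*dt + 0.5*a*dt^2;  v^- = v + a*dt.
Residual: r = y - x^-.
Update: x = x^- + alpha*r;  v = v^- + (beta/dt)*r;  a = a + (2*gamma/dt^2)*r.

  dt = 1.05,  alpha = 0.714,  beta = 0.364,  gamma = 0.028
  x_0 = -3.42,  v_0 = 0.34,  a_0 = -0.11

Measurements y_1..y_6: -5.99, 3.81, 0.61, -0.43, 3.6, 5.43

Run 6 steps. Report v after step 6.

step 1: x_pred=-3.1236  r=-2.8664  x^+=-5.1702  v^+=-0.7692  a^+=-0.2556
step 2: x_pred=-6.1187  r=9.9287  x^+=0.9704  v^+=2.4044  a^+=0.2487
step 3: x_pred=3.6321  r=-3.0221  x^+=1.4743  v^+=1.6179  a^+=0.0952
step 4: x_pred=3.2256  r=-3.6556  x^+=0.6155  v^+=0.4506  a^+=-0.0905
step 5: x_pred=1.0388  r=2.5612  x^+=2.8675  v^+=1.2435  a^+=0.0396
step 6: x_pred=4.1950  r=1.2350  x^+=5.0768  v^+=1.7132  a^+=0.1024

v_post = 1.7132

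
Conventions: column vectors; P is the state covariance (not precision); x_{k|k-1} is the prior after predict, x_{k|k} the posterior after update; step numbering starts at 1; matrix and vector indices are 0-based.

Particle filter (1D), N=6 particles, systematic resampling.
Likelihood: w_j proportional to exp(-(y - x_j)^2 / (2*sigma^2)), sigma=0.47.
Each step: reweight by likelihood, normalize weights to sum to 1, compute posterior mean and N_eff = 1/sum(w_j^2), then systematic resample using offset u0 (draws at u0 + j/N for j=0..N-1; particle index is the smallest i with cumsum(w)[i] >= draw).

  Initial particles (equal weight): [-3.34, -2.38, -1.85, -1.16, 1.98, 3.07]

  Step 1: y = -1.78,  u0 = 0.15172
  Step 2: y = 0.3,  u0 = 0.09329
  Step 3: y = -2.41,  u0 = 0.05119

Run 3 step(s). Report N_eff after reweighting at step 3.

N_eff = 6.0000

step 1: w=[0.0022, 0.2387, 0.5332, 0.2259, 0.0000, 0.0000]  mean=-1.8239  Neff=2.5488  idx=[1, 2, 2, 2, 3, 3]
step 2: w=[0.0000, 0.0018, 0.0018, 0.0018, 0.4973, 0.4973]  mean=-1.1637  Neff=2.0214  idx=[4, 4, 4, 5, 5, 5]
step 3: w=[0.1667, 0.1667, 0.1667, 0.1667, 0.1667, 0.1667]  mean=-1.1600  Neff=6.0000  idx=[0, 1, 2, 3, 4, 5]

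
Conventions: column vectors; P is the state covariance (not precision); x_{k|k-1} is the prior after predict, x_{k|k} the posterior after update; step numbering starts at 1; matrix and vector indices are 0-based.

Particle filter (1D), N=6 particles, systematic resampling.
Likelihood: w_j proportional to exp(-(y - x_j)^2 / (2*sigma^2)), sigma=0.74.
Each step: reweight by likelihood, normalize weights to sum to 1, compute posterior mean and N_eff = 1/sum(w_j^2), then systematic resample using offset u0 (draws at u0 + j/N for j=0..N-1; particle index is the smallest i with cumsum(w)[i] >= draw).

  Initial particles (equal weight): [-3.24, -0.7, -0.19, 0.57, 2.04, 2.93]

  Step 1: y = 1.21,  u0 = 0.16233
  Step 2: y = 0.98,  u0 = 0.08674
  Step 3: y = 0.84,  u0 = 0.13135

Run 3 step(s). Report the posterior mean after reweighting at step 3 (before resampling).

step 1: w=[0.0000, 0.0240, 0.1120, 0.4614, 0.3576, 0.0450]  mean=1.0863  Neff=2.8097  idx=[3, 3, 3, 4, 4, 5]
step 2: w=[0.2583, 0.2583, 0.2583, 0.1079, 0.1079, 0.0094]  mean=0.9094  Neff=4.4746  idx=[0, 0, 1, 2, 2, 4]
step 3: w=[0.1891, 0.1891, 0.1891, 0.1891, 0.1891, 0.0543]  mean=0.6498  Neff=5.4999  idx=[0, 1, 2, 3, 4, 5]

post_mean = 0.6498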